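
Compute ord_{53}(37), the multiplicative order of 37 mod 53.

26

By Lagrange's theorem, ord_53(37) divides φ(53) = 53 − 1 = 52 = 2^2 · 13.
Divisors of 52: 1, 2, 4, 13, 26, 52.
Evaluate successive powers at the divisors of 52:
37^1 ≡ 37
37^2 ≡ 44
37^4 ≡ 28
37^13 ≡ 52
37^26 ≡ 1
Therefore the multiplicative order of 37 modulo 53 is 26.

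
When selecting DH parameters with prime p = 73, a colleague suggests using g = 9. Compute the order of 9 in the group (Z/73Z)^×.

By Lagrange's theorem, ord_73(9) divides φ(73) = 73 − 1 = 72 = 2^3 · 3^2.
Divisors of 72: 1, 2, 3, 4, 6, 8, 9, 12, 18, 24, 36, 72.
Check 9^d mod 73 for each divisor in increasing order:
9^1 ≡ 9 (mod 73)
9^2 ≡ 8 (mod 73)
9^3 ≡ 72 (mod 73)
9^4 ≡ 64 (mod 73)
9^6 ≡ 1 (mod 73) ✓
So ord_73(9) = 6.

6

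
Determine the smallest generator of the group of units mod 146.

5

φ(146) = φ(2)·φ(73) = 1·72 = 72 = 2^3 · 3^2.
Test candidates g = 2, 3, … against the prime factors q ∈ {2, 3} of φ(146): g is a generator iff g^(72/q) ≢ 1 for every such q.
g = 2: gcd(2, 146) = 2 > 1, not a unit — skip.
g = 3: 3^36 ≡ 1 — hits 1, so not a primitive root.
g = 4: gcd(4, 146) = 2 > 1, not a unit — skip.
g = 5: 5^36 ≡ 145; 5^24 ≡ 81 — none is 1, so 5 is a primitive root.
Hence the least primitive root of 146 is 5.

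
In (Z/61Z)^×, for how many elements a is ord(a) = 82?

0

φ(61) = 61 − 1 = 60 = 2^2 · 3 · 5.
In a cyclic group of order 60, there are φ(d) elements of order d for each divisor d of 60, and zero for non-divisors.
Since 82 ∤ 60, the count is 0.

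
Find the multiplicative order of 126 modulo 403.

Since 126 ∈ (Z/403Z)^×, its order divides φ(403) = φ(13·31) = (13−1)·(31−1) = 12·30 = 360 = 2^3 · 3^2 · 5.
Divisors of 360: 1, 2, 3, 4, 5, 6, 8, 9, 10, 12, 15, 18, 20, 24, 30, 36, 40, 45, 60, 72, 90, 120, 180, 360.
Compute 126^d (mod 403) for the divisors d until we hit 1:
126^1 ≡ 126 (mod 403)
126^2 ≡ 159 (mod 403)
126^3 ≡ 287 (mod 403)
126^4 ≡ 295 (mod 403)
126^5 ≡ 94 (mod 403)
126^6 ≡ 157 (mod 403)
126^8 ≡ 380 (mod 403)
126^9 ≡ 326 (mod 403)
126^10 ≡ 373 (mod 403)
126^12 ≡ 66 (mod 403)
126^15 ≡ 1 (mod 403) ✓
Hence ord(126) = 15.

15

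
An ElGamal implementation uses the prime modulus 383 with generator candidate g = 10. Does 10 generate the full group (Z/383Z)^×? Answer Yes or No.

Yes

φ(383) = 383 − 1 = 382 = 2 · 191.
10 is a primitive root mod 383 iff 10^(φ(383)/q) ≢ 1 for every prime q | φ(383), i.e. q ∈ {2, 191}.
10^191 ≡ 382 (mod 383)  [q = 2: ≢ 1 ✓]
10^2 ≡ 100 (mod 383)  [q = 191: ≢ 1 ✓]
All checks pass, so 10 has order 382 and is a primitive root modulo 383.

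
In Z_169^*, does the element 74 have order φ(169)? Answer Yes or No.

φ(169) = φ(13^2) = 13·(13−1) = 156 = 2^2 · 3 · 13.
74 is a primitive root mod 169 iff 74^(φ(169)/q) ≢ 1 for every prime q | φ(169), i.e. q ∈ {2, 3, 13}.
74^78 ≡ 1 (mod 169)  [q = 2: ≡ 1 ✗]
74^52 ≡ 22 (mod 169)  [q = 3: ≢ 1 ✓]
74^12 ≡ 14 (mod 169)  [q = 13: ≢ 1 ✓]
74^78 ≡ 1 shows ord(74) | 78, strictly less than φ(169); not a primitive root.

No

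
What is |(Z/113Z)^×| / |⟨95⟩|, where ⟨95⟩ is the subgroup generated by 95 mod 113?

By Lagrange's theorem, ord_113(95) divides φ(113) = 113 − 1 = 112 = 2^4 · 7.
Divisors of 112: 1, 2, 4, 7, 8, 14, 16, 28, 56, 112.
Compute 95^d (mod 113) for the divisors d until we hit 1:
95^1 ≡ 95 (mod 113)
95^2 ≡ 98 (mod 113)
95^4 ≡ 112 (mod 113)
95^7 ≡ 69 (mod 113)
95^8 ≡ 1 (mod 113) ✓
The order of 95 is 8, so the subgroup it generates has 8 elements.
The index is φ(113) / ord(95) = 112 / 8 = 14.

14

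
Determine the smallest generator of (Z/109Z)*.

φ(109) = 109 − 1 = 108 = 2^2 · 3^3.
Test candidates g = 2, 3, … against the prime factors q ∈ {2, 3} of φ(109): g is a generator iff g^(108/q) ≢ 1 for every such q.
g = 2: 2^54 ≡ 108; 2^36 ≡ 1 — hits 1, so not a primitive root.
g = 3: 3^54 ≡ 1 — hits 1, so not a primitive root.
g = 4: 4^54 ≡ 1 — hits 1, so not a primitive root.
g = 5: 5^54 ≡ 1 — hits 1, so not a primitive root.
g = 6: 6^54 ≡ 108; 6^36 ≡ 63 — none is 1, so 6 is a primitive root.
The smallest primitive root modulo 109 is 6.

6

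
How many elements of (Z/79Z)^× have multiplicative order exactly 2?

1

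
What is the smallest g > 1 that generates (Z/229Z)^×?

6

φ(229) = 229 − 1 = 228 = 2^2 · 3 · 19.
Test candidates g = 2, 3, … against the prime factors q ∈ {2, 3, 19} of φ(229): g is a generator iff g^(228/q) ≢ 1 for every such q.
g = 2: 2^114 ≡ 228; 2^76 ≡ 1 — hits 1, so not a primitive root.
g = 3: 3^114 ≡ 1 — hits 1, so not a primitive root.
g = 4: 4^114 ≡ 1 — hits 1, so not a primitive root.
g = 5: 5^114 ≡ 1 — hits 1, so not a primitive root.
g = 6: 6^114 ≡ 228; 6^76 ≡ 134; 6^12 ≡ 165 — none is 1, so 6 is a primitive root.
So 6 is the smallest generator of (Z/229Z)^×.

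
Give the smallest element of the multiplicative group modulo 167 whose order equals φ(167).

5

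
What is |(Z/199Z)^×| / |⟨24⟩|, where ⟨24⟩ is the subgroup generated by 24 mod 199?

11

The order of 24 must divide φ(199) = 199 − 1 = 198 = 2 · 3^2 · 11.
Divisors of 198: 1, 2, 3, 6, 9, 11, 18, 22, 33, 66, 99, 198.
Test each divisor d:
24^1 ≡ 24
24^2 ≡ 178
24^3 ≡ 93
24^6 ≡ 92
24^9 ≡ 198
24^11 ≡ 21
24^18 ≡ 1
So ord_199(24) = 18, hence |⟨24⟩| = 18.
The index is φ(199) / ord(24) = 198 / 18 = 11.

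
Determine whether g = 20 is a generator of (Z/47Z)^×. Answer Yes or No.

Yes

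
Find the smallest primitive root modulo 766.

5

φ(766) = φ(2)·φ(383) = 1·382 = 382 = 2 · 191.
g is a primitive root iff g^(382/q) ≢ 1 (mod 766) for each prime q ∈ {2, 191}.
g = 2: gcd(2, 766) = 2 > 1, not a unit — skip.
g = 3: 3^191 ≡ 1 — hits 1, so not a primitive root.
g = 4: gcd(4, 766) = 2 > 1, not a unit — skip.
g = 5: 5^191 ≡ 765; 5^2 ≡ 25 — none is 1, so 5 is a primitive root.
The smallest primitive root modulo 766 is 5.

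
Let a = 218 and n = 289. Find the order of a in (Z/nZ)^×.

Since 218 ∈ (Z/289Z)^×, its order divides φ(289) = φ(17^2) = 17·(17−1) = 272 = 2^4 · 17.
Divisors of 272: 1, 2, 4, 8, 16, 17, 34, 68, 136, 272.
Compute 218^d (mod 289) for the divisors d until we hit 1:
218^1 ≡ 218 (mod 289)
218^2 ≡ 128 (mod 289)
218^4 ≡ 200 (mod 289)
218^8 ≡ 118 (mod 289)
218^16 ≡ 52 (mod 289)
218^17 ≡ 65 (mod 289)
218^34 ≡ 179 (mod 289)
218^68 ≡ 251 (mod 289)
218^136 ≡ 288 (mod 289)
218^272 ≡ 1 (mod 289) ✓
The smallest such exponent is 272, so the order of 218 is 272.

272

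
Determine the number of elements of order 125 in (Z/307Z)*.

0

φ(307) = 307 − 1 = 306 = 2 · 3^2 · 17.
In a cyclic group of order 306, there are φ(d) elements of order d for each divisor d of 306, and zero for non-divisors.
Here 306 is not a multiple of 125, so there are no elements of order 125.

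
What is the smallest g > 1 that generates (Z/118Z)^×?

11

φ(118) = φ(2)·φ(59) = 1·58 = 58 = 2 · 29.
Test candidates g = 2, 3, … against the prime factors q ∈ {2, 29} of φ(118): g is a generator iff g^(58/q) ≢ 1 for every such q.
g = 2: gcd(2, 118) = 2 > 1, not a unit — skip.
g = 3: 3^29 ≡ 1 — hits 1, so not a primitive root.
g = 4: gcd(4, 118) = 2 > 1, not a unit — skip.
g = 5: 5^29 ≡ 1 — hits 1, so not a primitive root.
g = 6: gcd(6, 118) = 2 > 1, not a unit — skip.
g = 7: 7^29 ≡ 1 — hits 1, so not a primitive root.
g = 8: gcd(8, 118) = 2 > 1, not a unit — skip.
g = 9: 9^29 ≡ 1 — hits 1, so not a primitive root.
g = 10: gcd(10, 118) = 2 > 1, not a unit — skip.
g = 11: 11^29 ≡ 117; 11^2 ≡ 3 — none is 1, so 11 is a primitive root.
The smallest primitive root modulo 118 is 11.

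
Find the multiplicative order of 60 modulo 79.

78

Since 60 ∈ (Z/79Z)^×, its order divides φ(79) = 79 − 1 = 78 = 2 · 3 · 13.
Divisors of 78: 1, 2, 3, 6, 13, 26, 39, 78.
Check 60^d mod 79 for each divisor in increasing order:
60^1 ≡ 60 (mod 79)
60^2 ≡ 45 (mod 79)
60^3 ≡ 14 (mod 79)
60^6 ≡ 38 (mod 79)
60^13 ≡ 56 (mod 79)
60^26 ≡ 55 (mod 79)
60^39 ≡ 78 (mod 79)
60^78 ≡ 1 (mod 79) ✓
Hence ord(60) = 78.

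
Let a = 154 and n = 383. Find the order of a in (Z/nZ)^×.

By Lagrange's theorem, ord_383(154) divides φ(383) = 383 − 1 = 382 = 2 · 191.
Divisors of 382: 1, 2, 191, 382.
Check 154^d mod 383 for each divisor in increasing order:
154^1 ≡ 154 (mod 383)
154^2 ≡ 353 (mod 383)
154^191 ≡ 382 (mod 383)
154^382 ≡ 1 (mod 383) ✓
So ord_383(154) = 382.

382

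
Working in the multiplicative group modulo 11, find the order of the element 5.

ord(5) | φ(11) = 11 − 1 = 10 = 2 · 5.
Divisors of 10: 1, 2, 5, 10.
Compute 5^d (mod 11) for the divisors d until we hit 1:
5^1 ≡ 5
5^2 ≡ 3
5^5 ≡ 1
The smallest such exponent is 5, so the order of 5 is 5.

5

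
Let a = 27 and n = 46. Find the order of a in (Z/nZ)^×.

By Lagrange's theorem, ord_46(27) divides φ(46) = φ(2)·φ(23) = 1·22 = 22 = 2 · 11.
Divisors of 22: 1, 2, 11, 22.
Evaluate successive powers at the divisors of 22:
27^1 ≡ 27
27^2 ≡ 39
27^11 ≡ 1
The smallest such exponent is 11, so the order of 27 is 11.

11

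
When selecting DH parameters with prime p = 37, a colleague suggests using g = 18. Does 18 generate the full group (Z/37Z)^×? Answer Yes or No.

Yes

φ(37) = 37 − 1 = 36 = 2^2 · 3^2.
It suffices to check that the order of 18 is not a proper divisor of 36: compute 18^(36/q) for q ∈ {2, 3}.
18^18 ≡ 36 (mod 37)  [q = 2: ≢ 1 ✓]
18^12 ≡ 10 (mod 37)  [q = 3: ≢ 1 ✓]
None equal 1, so ord_37(18) = 36: 18 is a primitive root.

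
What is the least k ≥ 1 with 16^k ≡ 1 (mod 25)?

5

ord(16) | φ(25) = φ(5^2) = 5·(5−1) = 20 = 2^2 · 5.
Divisors of 20: 1, 2, 4, 5, 10, 20.
Test each divisor d:
16^1 ≡ 16
16^2 ≡ 6
16^4 ≡ 11
16^5 ≡ 1
So ord_25(16) = 5.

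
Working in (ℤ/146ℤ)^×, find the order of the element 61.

36

Since 61 ∈ (Z/146Z)^×, its order divides φ(146) = φ(2)·φ(73) = 1·72 = 72 = 2^3 · 3^2.
Divisors of 72: 1, 2, 3, 4, 6, 8, 9, 12, 18, 24, 36, 72.
Evaluate successive powers at the divisors of 72:
61^1 ≡ 61 (mod 146)
61^2 ≡ 71 (mod 146)
61^3 ≡ 97 (mod 146)
61^4 ≡ 77 (mod 146)
61^6 ≡ 65 (mod 146)
61^8 ≡ 89 (mod 146)
61^9 ≡ 27 (mod 146)
61^12 ≡ 137 (mod 146)
61^18 ≡ 145 (mod 146)
61^24 ≡ 81 (mod 146)
61^36 ≡ 1 (mod 146) ✓
The smallest such exponent is 36, so the order of 61 is 36.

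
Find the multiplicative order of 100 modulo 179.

89

Since 100 ∈ (Z/179Z)^×, its order divides φ(179) = 179 − 1 = 178 = 2 · 89.
Divisors of 178: 1, 2, 89, 178.
Check 100^d mod 179 for each divisor in increasing order:
100^1 ≡ 100
100^2 ≡ 155
100^89 ≡ 1
Therefore the multiplicative order of 100 modulo 179 is 89.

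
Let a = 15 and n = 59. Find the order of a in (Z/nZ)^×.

Since 15 ∈ (Z/59Z)^×, its order divides φ(59) = 59 − 1 = 58 = 2 · 29.
Divisors of 58: 1, 2, 29, 58.
Evaluate successive powers at the divisors of 58:
15^1 ≡ 15 (mod 59)
15^2 ≡ 48 (mod 59)
15^29 ≡ 1 (mod 59) ✓
So ord_59(15) = 29.

29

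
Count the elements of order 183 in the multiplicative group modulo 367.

φ(367) = 367 − 1 = 366 = 2 · 3 · 61.
In a cyclic group of order 366, there are φ(d) elements of order d for each divisor d of 366, and zero for non-divisors.
183 = 3 · 61 divides 366, and φ(183) = 120.

120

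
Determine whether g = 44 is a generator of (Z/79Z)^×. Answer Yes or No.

φ(79) = 79 − 1 = 78 = 2 · 3 · 13.
44 is a primitive root mod 79 iff 44^(φ(79)/q) ≢ 1 for every prime q | φ(79), i.e. q ∈ {2, 3, 13}.
44^39 ≡ 1 (mod 79)  [q = 2: ≡ 1 ✗]
44^26 ≡ 23 (mod 79)  [q = 3: ≢ 1 ✓]
44^6 ≡ 10 (mod 79)  [q = 13: ≢ 1 ✓]
44^39 ≡ 1 shows ord(44) | 39, strictly less than φ(79); not a primitive root.

No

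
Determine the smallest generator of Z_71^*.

7

φ(71) = 71 − 1 = 70 = 2 · 5 · 7.
g is a primitive root iff g^(70/q) ≢ 1 (mod 71) for each prime q ∈ {2, 5, 7}.
g = 2: 2^35 ≡ 1 — hits 1, so not a primitive root.
g = 3: 3^35 ≡ 1 — hits 1, so not a primitive root.
g = 4: 4^35 ≡ 1 — hits 1, so not a primitive root.
g = 5: 5^35 ≡ 1 — hits 1, so not a primitive root.
g = 6: 6^35 ≡ 1 — hits 1, so not a primitive root.
g = 7: 7^35 ≡ 70; 7^14 ≡ 54; 7^10 ≡ 45 — none is 1, so 7 is a primitive root.
So 7 is the smallest generator of (Z/71Z)^×.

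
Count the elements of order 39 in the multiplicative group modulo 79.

24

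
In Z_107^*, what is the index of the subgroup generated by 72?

1

By Lagrange's theorem, ord_107(72) divides φ(107) = 107 − 1 = 106 = 2 · 53.
Divisors of 106: 1, 2, 53, 106.
Compute 72^d (mod 107) for the divisors d until we hit 1:
72^1 ≡ 72 (mod 107)
72^2 ≡ 48 (mod 107)
72^53 ≡ 106 (mod 107)
72^106 ≡ 1 (mod 107) ✓
Thus |⟨72⟩| = ord(72) = 106.
Index = |(Z/107Z)^×| / |⟨72⟩| = 106 / 106 = 1.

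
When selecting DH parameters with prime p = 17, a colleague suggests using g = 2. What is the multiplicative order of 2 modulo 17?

The order of 2 must divide φ(17) = 17 − 1 = 16 = 2^4.
Divisors of 16: 1, 2, 4, 8, 16.
Check 2^d mod 17 for each divisor in increasing order:
2^1 ≡ 2 (mod 17)
2^2 ≡ 4 (mod 17)
2^4 ≡ 16 (mod 17)
2^8 ≡ 1 (mod 17) ✓
Therefore the multiplicative order of 2 modulo 17 is 8.

8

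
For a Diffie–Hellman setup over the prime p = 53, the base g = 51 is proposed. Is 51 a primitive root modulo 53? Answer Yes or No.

Yes

φ(53) = 53 − 1 = 52 = 2^2 · 13.
An element g generates (Z/53Z)^× iff g^(52/q) ≢ 1 (mod 53) for each prime q ∈ {2, 13}.
51^26 ≡ 52 (mod 53)  [q = 2: ≢ 1 ✓]
51^4 ≡ 16 (mod 53)  [q = 13: ≢ 1 ✓]
None equal 1, so ord_53(51) = 52: 51 is a primitive root.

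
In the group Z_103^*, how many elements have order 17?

16

φ(103) = 103 − 1 = 102 = 2 · 3 · 17.
In a cyclic group of order 102, there are φ(d) elements of order d for each divisor d of 102, and zero for non-divisors.
17 | 102, and φ(17) = 17 − 1 = 16.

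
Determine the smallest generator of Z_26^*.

7

φ(26) = φ(2)·φ(13) = 1·12 = 12 = 2^2 · 3.
Test candidates g = 2, 3, … against the prime factors q ∈ {2, 3} of φ(26): g is a generator iff g^(12/q) ≢ 1 for every such q.
g = 2: gcd(2, 26) = 2 > 1, not a unit — skip.
g = 3: 3^6 ≡ 1 — hits 1, so not a primitive root.
g = 4: gcd(4, 26) = 2 > 1, not a unit — skip.
g = 5: 5^6 ≡ 25; 5^4 ≡ 1 — hits 1, so not a primitive root.
g = 6: gcd(6, 26) = 2 > 1, not a unit — skip.
g = 7: 7^6 ≡ 25; 7^4 ≡ 9 — none is 1, so 7 is a primitive root.
So 7 is the smallest generator of (Z/26Z)^×.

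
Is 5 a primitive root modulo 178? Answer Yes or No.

No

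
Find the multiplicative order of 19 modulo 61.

30

The order of 19 must divide φ(61) = 61 − 1 = 60 = 2^2 · 3 · 5.
Divisors of 60: 1, 2, 3, 4, 5, 6, 10, 12, 15, 20, 30, 60.
Compute 19^d (mod 61) for the divisors d until we hit 1:
19^1 ≡ 19
19^2 ≡ 56
19^3 ≡ 27
19^4 ≡ 25
19^5 ≡ 48
19^6 ≡ 58
19^10 ≡ 47
19^12 ≡ 9
19^15 ≡ 60
19^20 ≡ 13
19^30 ≡ 1
Hence ord(19) = 30.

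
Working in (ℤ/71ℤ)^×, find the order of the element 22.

70

ord(22) | φ(71) = 71 − 1 = 70 = 2 · 5 · 7.
Divisors of 70: 1, 2, 5, 7, 10, 14, 35, 70.
Evaluate successive powers at the divisors of 70:
22^1 ≡ 22
22^2 ≡ 58
22^5 ≡ 26
22^7 ≡ 17
22^10 ≡ 37
22^14 ≡ 5
22^35 ≡ 70
22^70 ≡ 1
Hence ord(22) = 70.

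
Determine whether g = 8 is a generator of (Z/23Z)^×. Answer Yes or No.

No

φ(23) = 23 − 1 = 22 = 2 · 11.
An element g generates (Z/23Z)^× iff g^(22/q) ≢ 1 (mod 23) for each prime q ∈ {2, 11}.
8^11 ≡ 1 (mod 23)  [q = 2: ≡ 1 ✗]
8^2 ≡ 18 (mod 23)  [q = 11: ≢ 1 ✓]
8^11 ≡ 1 shows ord(8) | 11, strictly less than φ(23); not a primitive root.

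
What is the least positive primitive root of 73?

φ(73) = 73 − 1 = 72 = 2^3 · 3^2.
Test candidates g = 2, 3, … against the prime factors q ∈ {2, 3} of φ(73): g is a generator iff g^(72/q) ≢ 1 for every such q.
g = 2: 2^36 ≡ 1 — hits 1, so not a primitive root.
g = 3: 3^36 ≡ 1 — hits 1, so not a primitive root.
g = 4: 4^36 ≡ 1 — hits 1, so not a primitive root.
g = 5: 5^36 ≡ 72; 5^24 ≡ 8 — none is 1, so 5 is a primitive root.
Hence the least primitive root of 73 is 5.

5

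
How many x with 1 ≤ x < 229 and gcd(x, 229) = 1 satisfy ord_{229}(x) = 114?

36

φ(229) = 229 − 1 = 228 = 2^2 · 3 · 19.
In a cyclic group of order 228, there are φ(d) elements of order d for each divisor d of 228, and zero for non-divisors.
114 = 2 · 3 · 19 divides 228, and φ(114) = 36.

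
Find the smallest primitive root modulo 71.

φ(71) = 71 − 1 = 70 = 2 · 5 · 7.
g is a primitive root iff g^(70/q) ≢ 1 (mod 71) for each prime q ∈ {2, 5, 7}.
g = 2: 2^35 ≡ 1 — hits 1, so not a primitive root.
g = 3: 3^35 ≡ 1 — hits 1, so not a primitive root.
g = 4: 4^35 ≡ 1 — hits 1, so not a primitive root.
g = 5: 5^35 ≡ 1 — hits 1, so not a primitive root.
g = 6: 6^35 ≡ 1 — hits 1, so not a primitive root.
g = 7: 7^35 ≡ 70; 7^14 ≡ 54; 7^10 ≡ 45 — none is 1, so 7 is a primitive root.
The smallest primitive root modulo 71 is 7.

7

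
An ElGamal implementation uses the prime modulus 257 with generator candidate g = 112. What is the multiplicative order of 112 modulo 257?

256

The order of 112 must divide φ(257) = 257 − 1 = 256 = 2^8.
Divisors of 256: 1, 2, 4, 8, 16, 32, 64, 128, 256.
Test each divisor d:
112^1 ≡ 112
112^2 ≡ 208
112^4 ≡ 88
112^8 ≡ 34
112^16 ≡ 128
112^32 ≡ 193
112^64 ≡ 241
112^128 ≡ 256
112^256 ≡ 1
So ord_257(112) = 256.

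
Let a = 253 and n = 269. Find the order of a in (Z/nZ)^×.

134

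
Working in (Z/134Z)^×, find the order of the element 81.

11

ord(81) | φ(134) = φ(2)·φ(67) = 1·66 = 66 = 2 · 3 · 11.
Divisors of 66: 1, 2, 3, 6, 11, 22, 33, 66.
Evaluate successive powers at the divisors of 66:
81^1 ≡ 81 (mod 134)
81^2 ≡ 129 (mod 134)
81^3 ≡ 131 (mod 134)
81^6 ≡ 9 (mod 134)
81^11 ≡ 1 (mod 134) ✓
So ord_134(81) = 11.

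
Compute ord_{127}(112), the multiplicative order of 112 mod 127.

ord(112) | φ(127) = 127 − 1 = 126 = 2 · 3^2 · 7.
Divisors of 126: 1, 2, 3, 6, 7, 9, 14, 18, 21, 42, 63, 126.
Test each divisor d:
112^1 ≡ 112 (mod 127)
112^2 ≡ 98 (mod 127)
112^3 ≡ 54 (mod 127)
112^6 ≡ 122 (mod 127)
112^7 ≡ 75 (mod 127)
112^9 ≡ 111 (mod 127)
112^14 ≡ 37 (mod 127)
112^18 ≡ 2 (mod 127)
112^21 ≡ 108 (mod 127)
112^42 ≡ 107 (mod 127)
112^63 ≡ 126 (mod 127)
112^126 ≡ 1 (mod 127) ✓
The smallest such exponent is 126, so the order of 112 is 126.

126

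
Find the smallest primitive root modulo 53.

2

φ(53) = 53 − 1 = 52 = 2^2 · 13.
g is a primitive root iff g^(52/q) ≢ 1 (mod 53) for each prime q ∈ {2, 13}.
g = 2: 2^26 ≡ 52; 2^4 ≡ 16 — none is 1, so 2 is a primitive root.
Hence the least primitive root of 53 is 2.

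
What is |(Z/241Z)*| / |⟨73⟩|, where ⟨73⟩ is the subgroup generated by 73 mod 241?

The order of 73 must divide φ(241) = 241 − 1 = 240 = 2^4 · 3 · 5.
Divisors of 240: 1, 2, 3, 4, 5, 6, 8, 10, 12, 15, 16, 20, 24, 30, 40, 48, 60, 80, 120, 240.
Test each divisor d:
73^1 ≡ 73 (mod 241)
73^2 ≡ 27 (mod 241)
73^3 ≡ 43 (mod 241)
73^4 ≡ 6 (mod 241)
73^5 ≡ 197 (mod 241)
73^6 ≡ 162 (mod 241)
73^8 ≡ 36 (mod 241)
73^10 ≡ 8 (mod 241)
73^12 ≡ 216 (mod 241)
73^15 ≡ 130 (mod 241)
73^16 ≡ 91 (mod 241)
73^20 ≡ 64 (mod 241)
73^24 ≡ 143 (mod 241)
73^30 ≡ 30 (mod 241)
73^40 ≡ 240 (mod 241)
73^48 ≡ 205 (mod 241)
73^60 ≡ 177 (mod 241)
73^80 ≡ 1 (mod 241) ✓
Thus |⟨73⟩| = ord(73) = 80.
The index is φ(241) / ord(73) = 240 / 80 = 3.

3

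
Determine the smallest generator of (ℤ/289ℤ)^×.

φ(289) = φ(17^2) = 17·(17−1) = 272 = 2^4 · 17.
g is a primitive root iff g^(272/q) ≢ 1 (mod 289) for each prime q ∈ {2, 17}.
g = 2: 2^136 ≡ 1 — hits 1, so not a primitive root.
g = 3: 3^136 ≡ 288; 3^16 ≡ 171 — none is 1, so 3 is a primitive root.
So 3 is the smallest generator of (Z/289Z)^×.

3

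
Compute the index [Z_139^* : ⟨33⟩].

ord(33) | φ(139) = 139 − 1 = 138 = 2 · 3 · 23.
Divisors of 138: 1, 2, 3, 6, 23, 46, 69, 138.
Evaluate successive powers at the divisors of 138:
33^1 ≡ 33 (mod 139)
33^2 ≡ 116 (mod 139)
33^3 ≡ 75 (mod 139)
33^6 ≡ 65 (mod 139)
33^23 ≡ 138 (mod 139)
33^46 ≡ 1 (mod 139) ✓
The order of 33 is 46, so the subgroup it generates has 46 elements.
Index = |(Z/139Z)^×| / |⟨33⟩| = 138 / 46 = 3.

3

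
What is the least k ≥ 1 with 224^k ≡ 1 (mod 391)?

176

By Lagrange's theorem, ord_391(224) divides φ(391) = φ(17·23) = (17−1)·(23−1) = 16·22 = 352 = 2^5 · 11.
Divisors of 352: 1, 2, 4, 8, 11, 16, 22, 32, 44, 88, 176, 352.
Check 224^d mod 391 for each divisor in increasing order:
224^1 ≡ 224
224^2 ≡ 128
224^4 ≡ 353
224^8 ≡ 271
224^11 ≡ 160
224^16 ≡ 324
224^22 ≡ 185
224^32 ≡ 188
224^44 ≡ 208
224^88 ≡ 254
224^176 ≡ 1
The smallest such exponent is 176, so the order of 224 is 176.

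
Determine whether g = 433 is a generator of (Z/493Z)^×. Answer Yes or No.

493 = 17 · 29 is a product of two distinct odd primes, so (Z/493Z)^× ≅ (Z/17Z)^× × (Z/29Z)^× is not cyclic.
No primitive root modulo 493 exists; in particular 433 is not one.

No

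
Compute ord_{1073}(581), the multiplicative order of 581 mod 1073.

By Lagrange's theorem, ord_1073(581) divides φ(1073) = φ(29·37) = (29−1)·(37−1) = 28·36 = 1008 = 2^4 · 3^2 · 7.
Divisors of 1008: 1, 2, 3, 4, 6, 7, 8, 9, 12, 14, 16, 18, 21, 24, 28, 36, 42, 48, 56, 63, 72, 84, 112, 126, 144, 168, 252, 336, 504, 1008.
Test each divisor d:
581^1 ≡ 581 (mod 1073)
581^2 ≡ 639 (mod 1073)
581^3 ≡ 1 (mod 1073) ✓
Hence ord(581) = 3.

3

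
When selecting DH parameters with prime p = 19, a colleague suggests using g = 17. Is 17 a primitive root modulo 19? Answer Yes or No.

No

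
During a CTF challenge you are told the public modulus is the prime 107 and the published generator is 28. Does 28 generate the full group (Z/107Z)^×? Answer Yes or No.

φ(107) = 107 − 1 = 106 = 2 · 53.
28 is a primitive root mod 107 iff 28^(φ(107)/q) ≢ 1 for every prime q | φ(107), i.e. q ∈ {2, 53}.
28^53 ≡ 106 (mod 107)  [q = 2: ≢ 1 ✓]
28^2 ≡ 35 (mod 107)  [q = 53: ≢ 1 ✓]
None equal 1, so ord_107(28) = 106: 28 is a primitive root.

Yes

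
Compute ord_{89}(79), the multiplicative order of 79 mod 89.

44

The order of 79 must divide φ(89) = 89 − 1 = 88 = 2^3 · 11.
Divisors of 88: 1, 2, 4, 8, 11, 22, 44, 88.
Check 79^d mod 89 for each divisor in increasing order:
79^1 ≡ 79
79^2 ≡ 11
79^4 ≡ 32
79^8 ≡ 45
79^11 ≡ 34
79^22 ≡ 88
79^44 ≡ 1
The smallest such exponent is 44, so the order of 79 is 44.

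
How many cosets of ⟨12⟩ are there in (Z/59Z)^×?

By Lagrange's theorem, ord_59(12) divides φ(59) = 59 − 1 = 58 = 2 · 29.
Divisors of 58: 1, 2, 29, 58.
Compute 12^d (mod 59) for the divisors d until we hit 1:
12^1 ≡ 12 (mod 59)
12^2 ≡ 26 (mod 59)
12^29 ≡ 1 (mod 59) ✓
The order of 12 is 29, so the subgroup it generates has 29 elements.
The index is φ(59) / ord(12) = 58 / 29 = 2.

2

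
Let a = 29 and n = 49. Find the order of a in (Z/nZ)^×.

7

The order of 29 must divide φ(49) = φ(7^2) = 7·(7−1) = 42 = 2 · 3 · 7.
Divisors of 42: 1, 2, 3, 6, 7, 14, 21, 42.
Check 29^d mod 49 for each divisor in increasing order:
29^1 ≡ 29
29^2 ≡ 8
29^3 ≡ 36
29^6 ≡ 22
29^7 ≡ 1
Hence ord(29) = 7.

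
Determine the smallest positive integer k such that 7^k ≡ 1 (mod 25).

4

ord(7) | φ(25) = φ(5^2) = 5·(5−1) = 20 = 2^2 · 5.
Divisors of 20: 1, 2, 4, 5, 10, 20.
Evaluate successive powers at the divisors of 20:
7^1 ≡ 7 (mod 25)
7^2 ≡ 24 (mod 25)
7^4 ≡ 1 (mod 25) ✓
The smallest such exponent is 4, so the order of 7 is 4.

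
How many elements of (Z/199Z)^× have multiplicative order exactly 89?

0

φ(199) = 199 − 1 = 198 = 2 · 3^2 · 11.
(Z/199Z)^× is cyclic (|G| = 198); a cyclic group of order m has exactly φ(d) elements of each order d | m, and none otherwise.
Since 89 ∤ 198, the count is 0.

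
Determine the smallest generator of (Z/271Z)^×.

6

φ(271) = 271 − 1 = 270 = 2 · 3^3 · 5.
g is a primitive root iff g^(270/q) ≢ 1 (mod 271) for each prime q ∈ {2, 3, 5}.
g = 2: 2^135 ≡ 1 — hits 1, so not a primitive root.
g = 3: 3^135 ≡ 270; 3^90 ≡ 1 — hits 1, so not a primitive root.
g = 4: 4^135 ≡ 1 — hits 1, so not a primitive root.
g = 5: 5^135 ≡ 1 — hits 1, so not a primitive root.
g = 6: 6^135 ≡ 270; 6^90 ≡ 242; 6^54 ≡ 10 — none is 1, so 6 is a primitive root.
So 6 is the smallest generator of (Z/271Z)^×.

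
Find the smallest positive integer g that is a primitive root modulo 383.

5

φ(383) = 383 − 1 = 382 = 2 · 191.
g is a primitive root iff g^(382/q) ≢ 1 (mod 383) for each prime q ∈ {2, 191}.
g = 2: 2^191 ≡ 1 — hits 1, so not a primitive root.
g = 3: 3^191 ≡ 1 — hits 1, so not a primitive root.
g = 4: 4^191 ≡ 1 — hits 1, so not a primitive root.
g = 5: 5^191 ≡ 382; 5^2 ≡ 25 — none is 1, so 5 is a primitive root.
The smallest primitive root modulo 383 is 5.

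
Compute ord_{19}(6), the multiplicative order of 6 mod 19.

9

ord(6) | φ(19) = 19 − 1 = 18 = 2 · 3^2.
Divisors of 18: 1, 2, 3, 6, 9, 18.
Evaluate successive powers at the divisors of 18:
6^1 ≡ 6 (mod 19)
6^2 ≡ 17 (mod 19)
6^3 ≡ 7 (mod 19)
6^6 ≡ 11 (mod 19)
6^9 ≡ 1 (mod 19) ✓
So ord_19(6) = 9.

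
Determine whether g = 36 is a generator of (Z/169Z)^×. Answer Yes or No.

φ(169) = φ(13^2) = 13·(13−1) = 156 = 2^2 · 3 · 13.
An element g generates (Z/169Z)^× iff g^(156/q) ≢ 1 (mod 169) for each prime q ∈ {2, 3, 13}.
36^78 ≡ 1 (mod 169)  [q = 2: ≡ 1 ✗]
36^52 ≡ 146 (mod 169)  [q = 3: ≢ 1 ✓]
36^12 ≡ 118 (mod 169)  [q = 13: ≢ 1 ✓]
The check at q = 2 fails, so 36 generates a proper subgroup.

No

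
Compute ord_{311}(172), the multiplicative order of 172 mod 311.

Since 172 ∈ (Z/311Z)^×, its order divides φ(311) = 311 − 1 = 310 = 2 · 5 · 31.
Divisors of 310: 1, 2, 5, 10, 31, 62, 155, 310.
Check 172^d mod 311 for each divisor in increasing order:
172^1 ≡ 172 (mod 311)
172^2 ≡ 39 (mod 311)
172^5 ≡ 61 (mod 311)
172^10 ≡ 300 (mod 311)
172^31 ≡ 275 (mod 311)
172^62 ≡ 52 (mod 311)
172^155 ≡ 310 (mod 311)
172^310 ≡ 1 (mod 311) ✓
Hence ord(172) = 310.

310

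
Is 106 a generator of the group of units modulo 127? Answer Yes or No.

φ(127) = 127 − 1 = 126 = 2 · 3^2 · 7.
It suffices to check that the order of 106 is not a proper divisor of 126: compute 106^(126/q) for q ∈ {2, 3, 7}.
106^63 ≡ 126 (mod 127)  [q = 2: ≢ 1 ✓]
106^42 ≡ 19 (mod 127)  [q = 3: ≢ 1 ✓]
106^18 ≡ 2 (mod 127)  [q = 7: ≢ 1 ✓]
Every test exponent gives a nontrivial residue, hence 106 generates the full group.

Yes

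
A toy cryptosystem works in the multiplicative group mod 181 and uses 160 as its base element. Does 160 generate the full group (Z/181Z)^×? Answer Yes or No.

Yes

φ(181) = 181 − 1 = 180 = 2^2 · 3^2 · 5.
It suffices to check that the order of 160 is not a proper divisor of 180: compute 160^(180/q) for q ∈ {2, 3, 5}.
160^90 ≡ 180 (mod 181)  [q = 2: ≢ 1 ✓]
160^60 ≡ 132 (mod 181)  [q = 3: ≢ 1 ✓]
160^36 ≡ 59 (mod 181)  [q = 5: ≢ 1 ✓]
Every test exponent gives a nontrivial residue, hence 160 generates the full group.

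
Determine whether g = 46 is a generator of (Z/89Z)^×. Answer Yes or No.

Yes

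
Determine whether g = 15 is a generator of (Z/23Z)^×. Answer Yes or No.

φ(23) = 23 − 1 = 22 = 2 · 11.
An element g generates (Z/23Z)^× iff g^(22/q) ≢ 1 (mod 23) for each prime q ∈ {2, 11}.
15^11 ≡ 22 (mod 23)  [q = 2: ≢ 1 ✓]
15^2 ≡ 18 (mod 23)  [q = 11: ≢ 1 ✓]
Every test exponent gives a nontrivial residue, hence 15 generates the full group.

Yes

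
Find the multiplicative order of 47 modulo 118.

58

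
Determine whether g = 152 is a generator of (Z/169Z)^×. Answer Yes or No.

φ(169) = φ(13^2) = 13·(13−1) = 156 = 2^2 · 3 · 13.
It suffices to check that the order of 152 is not a proper divisor of 156: compute 152^(156/q) for q ∈ {2, 3, 13}.
152^78 ≡ 1 (mod 169)  [q = 2: ≡ 1 ✗]
152^52 ≡ 22 (mod 169)  [q = 3: ≢ 1 ✓]
152^12 ≡ 118 (mod 169)  [q = 13: ≢ 1 ✓]
152^78 ≡ 1 shows ord(152) | 78, strictly less than φ(169); not a primitive root.

No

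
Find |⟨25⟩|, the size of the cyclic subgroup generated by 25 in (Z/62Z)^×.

ord(25) | φ(62) = φ(2)·φ(31) = 1·30 = 30 = 2 · 3 · 5.
Divisors of 30: 1, 2, 3, 5, 6, 10, 15, 30.
Compute 25^d (mod 62) for the divisors d until we hit 1:
25^1 ≡ 25 (mod 62)
25^2 ≡ 5 (mod 62)
25^3 ≡ 1 (mod 62) ✓
Hence ord(25) = 3.

3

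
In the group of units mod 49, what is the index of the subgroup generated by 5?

1

The order of 5 must divide φ(49) = φ(7^2) = 7·(7−1) = 42 = 2 · 3 · 7.
Divisors of 42: 1, 2, 3, 6, 7, 14, 21, 42.
Evaluate successive powers at the divisors of 42:
5^1 ≡ 5
5^2 ≡ 25
5^3 ≡ 27
5^6 ≡ 43
5^7 ≡ 19
5^14 ≡ 18
5^21 ≡ 48
5^42 ≡ 1
So ord_49(5) = 42, hence |⟨5⟩| = 42.
Index = |(Z/49Z)^×| / |⟨5⟩| = 42 / 42 = 1.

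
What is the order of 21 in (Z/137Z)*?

By Lagrange's theorem, ord_137(21) divides φ(137) = 137 − 1 = 136 = 2^3 · 17.
Divisors of 136: 1, 2, 4, 8, 17, 34, 68, 136.
Compute 21^d (mod 137) for the divisors d until we hit 1:
21^1 ≡ 21 (mod 137)
21^2 ≡ 30 (mod 137)
21^4 ≡ 78 (mod 137)
21^8 ≡ 56 (mod 137)
21^17 ≡ 96 (mod 137)
21^34 ≡ 37 (mod 137)
21^68 ≡ 136 (mod 137)
21^136 ≡ 1 (mod 137) ✓
Therefore the multiplicative order of 21 modulo 137 is 136.

136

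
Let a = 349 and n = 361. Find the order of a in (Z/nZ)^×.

57

The order of 349 must divide φ(361) = φ(19^2) = 19·(19−1) = 342 = 2 · 3^2 · 19.
Divisors of 342: 1, 2, 3, 6, 9, 18, 19, 38, 57, 114, 171, 342.
Check 349^d mod 361 for each divisor in increasing order:
349^1 ≡ 349 (mod 361)
349^2 ≡ 144 (mod 361)
349^3 ≡ 77 (mod 361)
349^6 ≡ 153 (mod 361)
349^9 ≡ 229 (mod 361)
349^18 ≡ 96 (mod 361)
349^19 ≡ 292 (mod 361)
349^38 ≡ 68 (mod 361)
349^57 ≡ 1 (mod 361) ✓
Therefore the multiplicative order of 349 modulo 361 is 57.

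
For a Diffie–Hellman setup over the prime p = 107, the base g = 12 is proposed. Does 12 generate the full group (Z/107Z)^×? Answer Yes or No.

No

φ(107) = 107 − 1 = 106 = 2 · 53.
Test 12^(106/q) mod 107 for each prime factor q of 106:
12^53 ≡ 1 (mod 107)  [q = 2: ≡ 1 ✗]
12^2 ≡ 37 (mod 107)  [q = 53: ≢ 1 ✓]
Since 12^53 ≡ 1, the order of 12 divides 53 < 106, so 12 is not a primitive root.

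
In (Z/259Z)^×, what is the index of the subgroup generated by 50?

6

The order of 50 must divide φ(259) = φ(7·37) = (7−1)·(37−1) = 6·36 = 216 = 2^3 · 3^3.
Divisors of 216: 1, 2, 3, 4, 6, 8, 9, 12, 18, 24, 27, 36, 54, 72, 108, 216.
Compute 50^d (mod 259) for the divisors d until we hit 1:
50^1 ≡ 50
50^2 ≡ 169
50^3 ≡ 162
50^4 ≡ 71
50^6 ≡ 85
50^8 ≡ 120
50^9 ≡ 43
50^12 ≡ 232
50^18 ≡ 36
50^24 ≡ 211
50^27 ≡ 253
50^36 ≡ 1
The order of 50 is 36, so the subgroup it generates has 36 elements.
Index = |(Z/259Z)^×| / |⟨50⟩| = 216 / 36 = 6.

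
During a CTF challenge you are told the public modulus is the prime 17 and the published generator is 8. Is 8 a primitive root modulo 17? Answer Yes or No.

No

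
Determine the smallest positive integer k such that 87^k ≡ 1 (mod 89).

22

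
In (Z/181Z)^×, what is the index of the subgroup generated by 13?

4

ord(13) | φ(181) = 181 − 1 = 180 = 2^2 · 3^2 · 5.
Divisors of 180: 1, 2, 3, 4, 5, 6, 9, 10, 12, 15, 18, 20, 30, 36, 45, 60, 90, 180.
Evaluate successive powers at the divisors of 180:
13^1 ≡ 13
13^2 ≡ 169
13^3 ≡ 25
13^4 ≡ 144
13^5 ≡ 62
13^6 ≡ 82
13^9 ≡ 59
13^10 ≡ 43
13^12 ≡ 27
13^15 ≡ 132
13^18 ≡ 42
13^20 ≡ 39
13^30 ≡ 48
13^36 ≡ 135
13^45 ≡ 1
So ord_181(13) = 45, hence |⟨13⟩| = 45.
The index is φ(181) / ord(13) = 180 / 45 = 4.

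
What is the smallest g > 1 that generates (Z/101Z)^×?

2

φ(101) = 101 − 1 = 100 = 2^2 · 5^2.
Test candidates g = 2, 3, … against the prime factors q ∈ {2, 5} of φ(101): g is a generator iff g^(100/q) ≢ 1 for every such q.
g = 2: 2^50 ≡ 100; 2^20 ≡ 95 — none is 1, so 2 is a primitive root.
So 2 is the smallest generator of (Z/101Z)^×.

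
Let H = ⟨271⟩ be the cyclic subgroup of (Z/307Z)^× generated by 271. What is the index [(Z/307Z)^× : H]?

3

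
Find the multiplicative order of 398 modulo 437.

Since 398 ∈ (Z/437Z)^×, its order divides φ(437) = φ(19·23) = (19−1)·(23−1) = 18·22 = 396 = 2^2 · 3^2 · 11.
Divisors of 396: 1, 2, 3, 4, 6, 9, 11, 12, 18, 22, 33, 36, 44, 66, 99, 132, 198, 396.
Compute 398^d (mod 437) for the divisors d until we hit 1:
398^1 ≡ 398 (mod 437)
398^2 ≡ 210 (mod 437)
398^3 ≡ 113 (mod 437)
398^4 ≡ 400 (mod 437)
398^6 ≡ 96 (mod 437)
398^9 ≡ 360 (mod 437)
398^11 ≡ 436 (mod 437)
398^12 ≡ 39 (mod 437)
398^18 ≡ 248 (mod 437)
398^22 ≡ 1 (mod 437) ✓
Therefore the multiplicative order of 398 modulo 437 is 22.

22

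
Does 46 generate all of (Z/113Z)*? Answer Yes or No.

φ(113) = 113 − 1 = 112 = 2^4 · 7.
46 is a primitive root mod 113 iff 46^(φ(113)/q) ≢ 1 for every prime q | φ(113), i.e. q ∈ {2, 7}.
46^56 ≡ 112 (mod 113)  [q = 2: ≢ 1 ✓]
46^16 ≡ 106 (mod 113)  [q = 7: ≢ 1 ✓]
Every test exponent gives a nontrivial residue, hence 46 generates the full group.

Yes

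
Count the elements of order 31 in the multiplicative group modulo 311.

30

φ(311) = 311 − 1 = 310 = 2 · 5 · 31.
In a cyclic group of order 310, there are φ(d) elements of order d for each divisor d of 310, and zero for non-divisors.
31 | 310, and φ(31) = 31 − 1 = 30.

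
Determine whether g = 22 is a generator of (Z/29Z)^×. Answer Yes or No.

No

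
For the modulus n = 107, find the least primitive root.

φ(107) = 107 − 1 = 106 = 2 · 53.
g is a primitive root iff g^(106/q) ≢ 1 (mod 107) for each prime q ∈ {2, 53}.
g = 2: 2^53 ≡ 106; 2^2 ≡ 4 — none is 1, so 2 is a primitive root.
So 2 is the smallest generator of (Z/107Z)^×.

2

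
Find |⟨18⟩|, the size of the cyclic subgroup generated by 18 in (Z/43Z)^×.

By Lagrange's theorem, ord_43(18) divides φ(43) = 43 − 1 = 42 = 2 · 3 · 7.
Divisors of 42: 1, 2, 3, 6, 7, 14, 21, 42.
Evaluate successive powers at the divisors of 42:
18^1 ≡ 18 (mod 43)
18^2 ≡ 23 (mod 43)
18^3 ≡ 27 (mod 43)
18^6 ≡ 41 (mod 43)
18^7 ≡ 7 (mod 43)
18^14 ≡ 6 (mod 43)
18^21 ≡ 42 (mod 43)
18^42 ≡ 1 (mod 43) ✓
So ord_43(18) = 42.

42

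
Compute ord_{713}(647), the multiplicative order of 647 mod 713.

110

The order of 647 must divide φ(713) = φ(23·31) = (23−1)·(31−1) = 22·30 = 660 = 2^2 · 3 · 5 · 11.
Divisors of 660: 1, 2, 3, 4, 5, 6, 10, 11, 12, 15, 20, 22, 30, 33, 44, 55, 60, 66, 110, 132, 165, 220, 330, 660.
Evaluate successive powers at the divisors of 660:
647^1 ≡ 647 (mod 713)
647^2 ≡ 78 (mod 713)
647^3 ≡ 556 (mod 713)
647^4 ≡ 380 (mod 713)
647^5 ≡ 588 (mod 713)
647^6 ≡ 407 (mod 713)
647^10 ≡ 652 (mod 713)
647^11 ≡ 461 (mod 713)
647^12 ≡ 233 (mod 713)
647^15 ≡ 495 (mod 713)
647^20 ≡ 156 (mod 713)
647^22 ≡ 47 (mod 713)
647^30 ≡ 466 (mod 713)
647^33 ≡ 277 (mod 713)
647^44 ≡ 70 (mod 713)
647^55 ≡ 185 (mod 713)
647^60 ≡ 404 (mod 713)
647^66 ≡ 438 (mod 713)
647^110 ≡ 1 (mod 713) ✓
Hence ord(647) = 110.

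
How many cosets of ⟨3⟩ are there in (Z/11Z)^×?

2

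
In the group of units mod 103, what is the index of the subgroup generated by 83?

Since 83 ∈ (Z/103Z)^×, its order divides φ(103) = 103 − 1 = 102 = 2 · 3 · 17.
Divisors of 102: 1, 2, 3, 6, 17, 34, 51, 102.
Test each divisor d:
83^1 ≡ 83 (mod 103)
83^2 ≡ 91 (mod 103)
83^3 ≡ 34 (mod 103)
83^6 ≡ 23 (mod 103)
83^17 ≡ 56 (mod 103)
83^34 ≡ 46 (mod 103)
83^51 ≡ 1 (mod 103) ✓
The order of 83 is 51, so the subgroup it generates has 51 elements.
The index is φ(103) / ord(83) = 102 / 51 = 2.

2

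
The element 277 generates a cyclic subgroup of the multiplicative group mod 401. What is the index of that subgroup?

1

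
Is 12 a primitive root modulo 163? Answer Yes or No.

Yes

φ(163) = 163 − 1 = 162 = 2 · 3^4.
It suffices to check that the order of 12 is not a proper divisor of 162: compute 12^(162/q) for q ∈ {2, 3}.
12^81 ≡ 162 (mod 163)  [q = 2: ≢ 1 ✓]
12^54 ≡ 104 (mod 163)  [q = 3: ≢ 1 ✓]
Every test exponent gives a nontrivial residue, hence 12 generates the full group.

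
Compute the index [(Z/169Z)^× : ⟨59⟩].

Since 59 ∈ (Z/169Z)^×, its order divides φ(169) = φ(13^2) = 13·(13−1) = 156 = 2^2 · 3 · 13.
Divisors of 156: 1, 2, 3, 4, 6, 12, 13, 26, 39, 52, 78, 156.
Evaluate successive powers at the divisors of 156:
59^1 ≡ 59 (mod 169)
59^2 ≡ 101 (mod 169)
59^3 ≡ 44 (mod 169)
59^4 ≡ 61 (mod 169)
59^6 ≡ 77 (mod 169)
59^12 ≡ 14 (mod 169)
59^13 ≡ 150 (mod 169)
59^26 ≡ 23 (mod 169)
59^39 ≡ 70 (mod 169)
59^52 ≡ 22 (mod 169)
59^78 ≡ 168 (mod 169)
59^156 ≡ 1 (mod 169) ✓
So ord_169(59) = 156, hence |⟨59⟩| = 156.
The index is φ(169) / ord(59) = 156 / 156 = 1.

1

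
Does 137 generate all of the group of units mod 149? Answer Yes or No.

Yes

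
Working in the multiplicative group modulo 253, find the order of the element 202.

55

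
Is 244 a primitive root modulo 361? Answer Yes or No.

φ(361) = φ(19^2) = 19·(19−1) = 342 = 2 · 3^2 · 19.
An element g generates (Z/361Z)^× iff g^(342/q) ≢ 1 (mod 361) for each prime q ∈ {2, 3, 19}.
244^171 ≡ 1 (mod 361)  [q = 2: ≡ 1 ✗]
244^114 ≡ 292 (mod 361)  [q = 3: ≢ 1 ✓]
244^18 ≡ 305 (mod 361)  [q = 19: ≢ 1 ✓]
Since 244^171 ≡ 1, the order of 244 divides 171 < 342, so 244 is not a primitive root.

No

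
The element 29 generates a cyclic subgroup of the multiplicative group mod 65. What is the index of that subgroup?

The order of 29 must divide φ(65) = φ(5·13) = (5−1)·(13−1) = 4·12 = 48 = 2^4 · 3.
Divisors of 48: 1, 2, 3, 4, 6, 8, 12, 16, 24, 48.
Evaluate successive powers at the divisors of 48:
29^1 ≡ 29 (mod 65)
29^2 ≡ 61 (mod 65)
29^3 ≡ 14 (mod 65)
29^4 ≡ 16 (mod 65)
29^6 ≡ 1 (mod 65) ✓
Thus |⟨29⟩| = ord(29) = 6.
The index is φ(65) / ord(29) = 48 / 6 = 8.

8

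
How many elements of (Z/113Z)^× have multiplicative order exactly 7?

6

φ(113) = 113 − 1 = 112 = 2^4 · 7.
In a cyclic group of order 112, there are φ(d) elements of order d for each divisor d of 112, and zero for non-divisors.
7 | 112, and φ(7) = 7 − 1 = 6.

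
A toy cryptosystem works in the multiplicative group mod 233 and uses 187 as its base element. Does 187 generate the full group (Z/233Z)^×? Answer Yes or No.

φ(233) = 233 − 1 = 232 = 2^3 · 29.
It suffices to check that the order of 187 is not a proper divisor of 232: compute 187^(232/q) for q ∈ {2, 29}.
187^116 ≡ 1 (mod 233)  [q = 2: ≡ 1 ✗]
187^8 ≡ 74 (mod 233)  [q = 29: ≢ 1 ✓]
Since 187^116 ≡ 1, the order of 187 divides 116 < 232, so 187 is not a primitive root.

No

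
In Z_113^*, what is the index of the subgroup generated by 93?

1

ord(93) | φ(113) = 113 − 1 = 112 = 2^4 · 7.
Divisors of 112: 1, 2, 4, 7, 8, 14, 16, 28, 56, 112.
Check 93^d mod 113 for each divisor in increasing order:
93^1 ≡ 93
93^2 ≡ 61
93^4 ≡ 105
93^7 ≡ 42
93^8 ≡ 64
93^14 ≡ 69
93^16 ≡ 28
93^28 ≡ 15
93^56 ≡ 112
93^112 ≡ 1
So ord_113(93) = 112, hence |⟨93⟩| = 112.
The index is φ(113) / ord(93) = 112 / 112 = 1.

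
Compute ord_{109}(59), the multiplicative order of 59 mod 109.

108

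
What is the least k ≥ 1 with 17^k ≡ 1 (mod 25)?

20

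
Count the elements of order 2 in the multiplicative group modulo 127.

1

φ(127) = 127 − 1 = 126 = 2 · 3^2 · 7.
In a cyclic group of order 126, there are φ(d) elements of order d for each divisor d of 126, and zero for non-divisors.
2 | 126, and φ(2) = 2 − 1 = 1.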